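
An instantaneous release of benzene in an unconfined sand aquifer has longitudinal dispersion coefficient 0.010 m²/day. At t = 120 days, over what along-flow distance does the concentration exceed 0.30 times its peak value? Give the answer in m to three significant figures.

The plume is Gaussian with σ = √(2Dt) = √(2 × 0.010 × 120) = 1.549 m.
C/C_peak = exp(−Δx²/(2σ²)) = 0.30 ⇒ Δx = σ·√(−2 ln 0.30) = 1.549 × 1.552 = 2.404 m.
Width = 2Δx = 4.81 m.

4.81 m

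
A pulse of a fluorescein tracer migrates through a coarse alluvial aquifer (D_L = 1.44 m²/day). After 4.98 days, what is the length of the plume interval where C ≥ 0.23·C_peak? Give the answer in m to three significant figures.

The plume is Gaussian with σ = √(2Dt) = √(2 × 1.44 × 4.98) = 3.787 m.
C/C_peak = exp(−Δx²/(2σ²)) = 0.23 ⇒ Δx = σ·√(−2 ln 0.23) = 3.787 × 1.714 = 6.491 m.
Width = 2Δx = 13.0 m.

13.0 m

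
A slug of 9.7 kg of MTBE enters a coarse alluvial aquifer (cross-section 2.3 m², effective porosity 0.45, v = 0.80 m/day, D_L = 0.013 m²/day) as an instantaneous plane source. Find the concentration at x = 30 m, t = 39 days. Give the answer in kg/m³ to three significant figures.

1.83 kg/m³

For an instantaneous plane source, C(x,t) = M/(n_e·A·√(4πDt)) · exp(−(x−vt)²/(4Dt)), with n_e·A the pore (flow) area.
Plume center vt = 0.80 × 39 = 31.2 m, so the well at 30 m is 1.2 m upgradient of the peak.
√(4πDt) = 2.524 m, giving peak height M/(n_e·A·√(4πDt)) = 9.7/(0.45 × 2.3 × 2.524) = 3.713 kg/m³.
(x−vt)²/(4Dt) = (-1.2)²/(4 × 0.013 × 39) = 0.7101; exp(−0.7101) = 0.4916.
C = 3.713 × 0.4916 = 1.83 kg/m³.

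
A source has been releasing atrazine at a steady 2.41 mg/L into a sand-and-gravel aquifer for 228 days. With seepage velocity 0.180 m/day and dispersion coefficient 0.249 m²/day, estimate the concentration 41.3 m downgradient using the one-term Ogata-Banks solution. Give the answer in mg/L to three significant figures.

1.18 mg/L

For a continuous step input, C/C₀ ≈ ½·erfc((x−vt)/(2√(Dt))).
vt = 0.180 × 228 = 41.04 m and 2√(Dt) = 2√(0.249 × 228) = 15.07 m.
Argument (x−vt)/(2√(Dt)) = (41.3 − 41.04)/15.07 = 0.01725; ½·erfc(0.01725) = 0.4903.
C = 2.41 × 0.4903 = 1.18 mg/L.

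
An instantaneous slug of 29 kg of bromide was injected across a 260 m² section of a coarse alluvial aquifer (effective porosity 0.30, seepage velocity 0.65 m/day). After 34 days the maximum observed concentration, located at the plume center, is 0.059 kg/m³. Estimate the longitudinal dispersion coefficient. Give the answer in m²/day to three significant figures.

At the plume center C_max = M/(n_e·A·√(4πDt)), so D = M²/(4πt·(n_e·A·C_max)²).
n_e·A·C_max = 0.30 × 260 × 0.059 = 4.602 kg/m.
D = 29²/(4π × 34 × 4.602²) = 0.0929 m²/day.

0.0929 m²/day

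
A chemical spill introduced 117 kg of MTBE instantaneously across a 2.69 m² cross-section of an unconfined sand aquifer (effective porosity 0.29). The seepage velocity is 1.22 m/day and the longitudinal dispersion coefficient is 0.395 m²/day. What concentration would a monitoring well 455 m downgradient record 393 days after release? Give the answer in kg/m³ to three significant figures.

1.30 kg/m³

For an instantaneous plane source, C(x,t) = M/(n_e·A·√(4πDt)) · exp(−(x−vt)²/(4Dt)), with n_e·A the pore (flow) area.
Plume center vt = 1.22 × 393 = 479.46 m, so the well at 455 m is 24.46 m upgradient of the peak.
√(4πDt) = 44.17 m, giving peak height M/(n_e·A·√(4πDt)) = 117/(0.29 × 2.69 × 44.17) = 3.396 kg/m³.
(x−vt)²/(4Dt) = (-24.46)²/(4 × 0.395 × 393) = 0.9635; exp(−0.9635) = 0.3816.
C = 3.396 × 0.3816 = 1.30 kg/m³.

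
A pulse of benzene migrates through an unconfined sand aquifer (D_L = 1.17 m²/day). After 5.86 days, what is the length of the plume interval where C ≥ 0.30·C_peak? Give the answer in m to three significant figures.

11.5 m

The plume is Gaussian with σ = √(2Dt) = √(2 × 1.17 × 5.86) = 3.703 m.
C/C_peak = exp(−Δx²/(2σ²)) = 0.30 ⇒ Δx = σ·√(−2 ln 0.30) = 3.703 × 1.552 = 5.747 m.
Width = 2Δx = 11.5 m.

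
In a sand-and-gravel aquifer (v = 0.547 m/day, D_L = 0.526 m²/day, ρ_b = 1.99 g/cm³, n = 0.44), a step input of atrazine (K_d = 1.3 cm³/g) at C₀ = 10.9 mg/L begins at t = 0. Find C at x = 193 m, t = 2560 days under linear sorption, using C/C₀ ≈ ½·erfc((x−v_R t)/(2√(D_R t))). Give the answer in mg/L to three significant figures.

7.66 mg/L

Retardation factor R = 1 + ρ_b·K_d/n = 1 + 1.99 × 1.3/0.44 = 6.880.
Sorption retards both mechanisms: v_R = v/R = 0.07951 m/day, D_R = D/R = 0.07645 m²/day.
v_R·t = 0.07951 × 2560 = 203.5456 m; 2√(D_R t) = 27.98 m; argument = (193 − 203.5456)/27.98 = -0.3769.
C = C₀ × ½·erfc(-0.3769) = 10.9 × 0.7030 = 7.66 mg/L.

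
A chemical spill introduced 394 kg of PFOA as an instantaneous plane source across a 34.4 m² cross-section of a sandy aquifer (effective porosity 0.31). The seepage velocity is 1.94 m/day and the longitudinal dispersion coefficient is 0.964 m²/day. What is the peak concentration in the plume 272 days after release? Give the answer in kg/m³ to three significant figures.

0.644 kg/m³

The peak of an instantaneous 1D plume sits at x = vt; there the Gaussian factor is 1 and C_max = M/(n_e·A·√(4πDt)), where n_e·A is the pore area the mass is dissolved in.
√(4πDt) = √(4π × 0.964 × 272) = 57.40 m, so C_max = 394/(0.31 × 34.4 × 57.40) = 0.644 kg/m³.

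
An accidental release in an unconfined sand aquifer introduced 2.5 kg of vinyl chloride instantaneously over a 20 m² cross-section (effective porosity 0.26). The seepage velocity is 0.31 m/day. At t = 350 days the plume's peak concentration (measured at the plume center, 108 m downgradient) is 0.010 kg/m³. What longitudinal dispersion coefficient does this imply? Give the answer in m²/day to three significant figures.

0.526 m²/day

At the plume center C_max = M/(n_e·A·√(4πDt)), so D = M²/(4πt·(n_e·A·C_max)²).
n_e·A·C_max = 0.26 × 20 × 0.010 = 0.05200 kg/m.
D = 2.5²/(4π × 350 × 0.05200²) = 0.526 m²/day.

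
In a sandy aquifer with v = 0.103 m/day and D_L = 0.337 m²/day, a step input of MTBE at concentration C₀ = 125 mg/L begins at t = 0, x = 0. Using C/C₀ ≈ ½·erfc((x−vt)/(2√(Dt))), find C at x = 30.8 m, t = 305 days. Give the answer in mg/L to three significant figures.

For a continuous step input, C/C₀ ≈ ½·erfc((x−vt)/(2√(Dt))).
vt = 0.103 × 305 = 31.415 m and 2√(Dt) = 2√(0.337 × 305) = 20.28 m.
Argument (x−vt)/(2√(Dt)) = (30.8 − 31.415)/20.28 = -0.03033; ½·erfc(-0.03033) = 0.5171.
C = 125 × 0.5171 = 64.6 mg/L.

64.6 mg/L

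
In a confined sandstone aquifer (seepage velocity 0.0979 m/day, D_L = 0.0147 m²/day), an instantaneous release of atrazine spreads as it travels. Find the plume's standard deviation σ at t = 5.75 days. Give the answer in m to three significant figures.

Dispersive spreading gives a Gaussian with σ² = 2Dt; advection only shifts the center.
σ = √(2 × 0.0147 × 5.75) = 0.411 m.

0.411 m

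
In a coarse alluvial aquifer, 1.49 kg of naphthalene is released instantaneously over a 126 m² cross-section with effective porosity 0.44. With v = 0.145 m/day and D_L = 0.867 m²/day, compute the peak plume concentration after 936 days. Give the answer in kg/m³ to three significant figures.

The peak of an instantaneous 1D plume sits at x = vt; there the Gaussian factor is 1 and C_max = M/(n_e·A·√(4πDt)), where n_e·A is the pore area the mass is dissolved in.
√(4πDt) = √(4π × 0.867 × 936) = 101.0 m, so C_max = 1.49/(0.44 × 126 × 101.0) = 0.000266 kg/m³.

0.000266 kg/m³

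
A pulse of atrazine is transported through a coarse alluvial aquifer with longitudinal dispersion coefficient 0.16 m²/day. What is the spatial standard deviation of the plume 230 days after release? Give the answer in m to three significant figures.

Dispersive spreading gives a Gaussian with σ² = 2Dt; advection only shifts the center.
σ = √(2 × 0.16 × 230) = 8.58 m.

8.58 m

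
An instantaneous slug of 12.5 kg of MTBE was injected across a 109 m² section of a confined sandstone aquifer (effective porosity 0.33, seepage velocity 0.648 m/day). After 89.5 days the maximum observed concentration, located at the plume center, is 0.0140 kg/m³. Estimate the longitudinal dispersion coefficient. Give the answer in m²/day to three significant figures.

0.548 m²/day

At the plume center C_max = M/(n_e·A·√(4πDt)), so D = M²/(4πt·(n_e·A·C_max)²).
n_e·A·C_max = 0.33 × 109 × 0.0140 = 0.5036 kg/m.
D = 12.5²/(4π × 89.5 × 0.5036²) = 0.548 m²/day.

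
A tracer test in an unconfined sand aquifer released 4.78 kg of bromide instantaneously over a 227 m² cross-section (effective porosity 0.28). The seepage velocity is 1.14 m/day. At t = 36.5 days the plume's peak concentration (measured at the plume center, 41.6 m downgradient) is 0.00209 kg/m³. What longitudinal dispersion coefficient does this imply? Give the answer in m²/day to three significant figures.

At the plume center C_max = M/(n_e·A·√(4πDt)), so D = M²/(4πt·(n_e·A·C_max)²).
n_e·A·C_max = 0.28 × 227 × 0.00209 = 0.1328 kg/m.
D = 4.78²/(4π × 36.5 × 0.1328²) = 2.82 m²/day.

2.82 m²/day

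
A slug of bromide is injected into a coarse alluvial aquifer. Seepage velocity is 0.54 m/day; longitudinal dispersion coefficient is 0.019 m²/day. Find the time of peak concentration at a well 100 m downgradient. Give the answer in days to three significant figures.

185 days

For the 1D instantaneous-source solution, setting ∂C/∂t = 0 at fixed x gives v²t² + 2Dt − x² = 0, so t = (√(D² + v²x²) − D)/v².
√(D² + v²x²) = √(0.019² + 0.54² × 100²) = 54.00; v² = 0.2916.
t = (54.00 − 0.019)/0.2916 = 185 days (vs. the pure-advection estimate x/v = 185 d).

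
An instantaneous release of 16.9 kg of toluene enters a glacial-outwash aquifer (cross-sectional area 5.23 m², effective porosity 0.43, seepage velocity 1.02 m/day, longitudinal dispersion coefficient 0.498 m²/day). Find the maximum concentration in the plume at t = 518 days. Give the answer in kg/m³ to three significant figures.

0.132 kg/m³

The peak of an instantaneous 1D plume sits at x = vt; there the Gaussian factor is 1 and C_max = M/(n_e·A·√(4πDt)), where n_e·A is the pore area the mass is dissolved in.
√(4πDt) = √(4π × 0.498 × 518) = 56.94 m, so C_max = 16.9/(0.43 × 5.23 × 56.94) = 0.132 kg/m³.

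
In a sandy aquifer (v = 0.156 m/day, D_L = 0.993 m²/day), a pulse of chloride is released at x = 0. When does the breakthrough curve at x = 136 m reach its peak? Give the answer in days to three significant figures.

832 days

For the 1D instantaneous-source solution, setting ∂C/∂t = 0 at fixed x gives v²t² + 2Dt − x² = 0, so t = (√(D² + v²x²) − D)/v².
√(D² + v²x²) = √(0.993² + 0.156² × 136²) = 21.24; v² = 0.024336.
t = (21.24 − 0.993)/0.024336 = 832 days (vs. the pure-advection estimate x/v = 872 d).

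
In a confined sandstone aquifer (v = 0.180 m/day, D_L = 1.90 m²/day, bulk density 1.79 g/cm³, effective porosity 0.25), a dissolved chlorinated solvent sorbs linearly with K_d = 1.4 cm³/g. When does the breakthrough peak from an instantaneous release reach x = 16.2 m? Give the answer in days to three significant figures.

538 days

Retardation factor R = 1 + ρ_b·K_d/n = 1 + 1.79 × 1.4/0.25 = 11.02.
Sorption retards both mechanisms: v_R = v/R = 0.01633 m/day, D_R = D/R = 0.1724 m²/day.
Peak time from v_R²t² + 2D_R t − x² = 0: t = (√(D_R² + v_R²x²) − D_R)/v_R².
√(D_R² + v_R²x²) = √(0.1724² + 0.01633² × 16.2²) = 0.3158; v_R² = 0.0002667.
t = (0.3158 − 0.1724)/0.0002667 = 538 days.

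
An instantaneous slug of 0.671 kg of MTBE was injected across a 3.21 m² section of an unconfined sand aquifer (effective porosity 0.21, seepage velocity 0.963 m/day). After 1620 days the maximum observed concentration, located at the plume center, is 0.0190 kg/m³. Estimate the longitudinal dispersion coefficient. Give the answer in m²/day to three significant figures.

At the plume center C_max = M/(n_e·A·√(4πDt)), so D = M²/(4πt·(n_e·A·C_max)²).
n_e·A·C_max = 0.21 × 3.21 × 0.0190 = 0.01281 kg/m.
D = 0.671²/(4π × 1620 × 0.01281²) = 0.135 m²/day.

0.135 m²/day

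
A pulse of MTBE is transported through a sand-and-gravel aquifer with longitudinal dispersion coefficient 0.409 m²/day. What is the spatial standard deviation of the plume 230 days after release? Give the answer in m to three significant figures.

13.7 m

Dispersive spreading gives a Gaussian with σ² = 2Dt; advection only shifts the center.
σ = √(2 × 0.409 × 230) = 13.7 m.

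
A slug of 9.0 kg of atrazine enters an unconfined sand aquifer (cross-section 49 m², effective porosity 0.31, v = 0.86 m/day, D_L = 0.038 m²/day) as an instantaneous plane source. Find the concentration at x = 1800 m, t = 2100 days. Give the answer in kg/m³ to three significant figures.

0.0167 kg/m³

For an instantaneous plane source, C(x,t) = M/(n_e·A·√(4πDt)) · exp(−(x−vt)²/(4Dt)), with n_e·A the pore (flow) area.
Plume center vt = 0.86 × 2100 = 1806 m, so the well at 1800 m is 6 m upgradient of the peak.
√(4πDt) = 31.67 m, giving peak height M/(n_e·A·√(4πDt)) = 9.0/(0.31 × 49 × 31.67) = 0.01871 kg/m³.
(x−vt)²/(4Dt) = (-6)²/(4 × 0.038 × 2100) = 0.1128; exp(−0.1128) = 0.8933.
C = 0.01871 × 0.8933 = 0.0167 kg/m³.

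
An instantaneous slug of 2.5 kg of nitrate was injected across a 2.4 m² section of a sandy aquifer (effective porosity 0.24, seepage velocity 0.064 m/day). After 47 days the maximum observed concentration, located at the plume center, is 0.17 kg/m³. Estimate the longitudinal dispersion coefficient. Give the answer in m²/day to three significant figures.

1.10 m²/day

At the plume center C_max = M/(n_e·A·√(4πDt)), so D = M²/(4πt·(n_e·A·C_max)²).
n_e·A·C_max = 0.24 × 2.4 × 0.17 = 0.09792 kg/m.
D = 2.5²/(4π × 47 × 0.09792²) = 1.10 m²/day.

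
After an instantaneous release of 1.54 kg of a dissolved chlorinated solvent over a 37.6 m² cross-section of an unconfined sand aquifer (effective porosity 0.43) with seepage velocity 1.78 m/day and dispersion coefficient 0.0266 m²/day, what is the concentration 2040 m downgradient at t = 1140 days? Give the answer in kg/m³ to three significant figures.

0.00187 kg/m³

For an instantaneous plane source, C(x,t) = M/(n_e·A·√(4πDt)) · exp(−(x−vt)²/(4Dt)), with n_e·A the pore (flow) area.
Plume center vt = 1.78 × 1140 = 2029.2 m, so the well at 2040 m is 10.8 m downgradient of the peak.
√(4πDt) = 19.52 m, giving peak height M/(n_e·A·√(4πDt)) = 1.54/(0.43 × 37.6 × 19.52) = 0.004880 kg/m³.
(x−vt)²/(4Dt) = (10.8)²/(4 × 0.0266 × 1140) = 0.9616; exp(−0.9616) = 0.3823.
C = 0.004880 × 0.3823 = 0.00187 kg/m³.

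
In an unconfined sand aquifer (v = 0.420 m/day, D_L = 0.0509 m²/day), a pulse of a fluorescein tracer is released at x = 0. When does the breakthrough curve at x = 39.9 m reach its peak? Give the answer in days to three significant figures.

94.7 days

For the 1D instantaneous-source solution, setting ∂C/∂t = 0 at fixed x gives v²t² + 2Dt − x² = 0, so t = (√(D² + v²x²) − D)/v².
√(D² + v²x²) = √(0.0509² + 0.420² × 39.9²) = 16.76; v² = 0.1764.
t = (16.76 − 0.0509)/0.1764 = 94.7 days (vs. the pure-advection estimate x/v = 95.0 d).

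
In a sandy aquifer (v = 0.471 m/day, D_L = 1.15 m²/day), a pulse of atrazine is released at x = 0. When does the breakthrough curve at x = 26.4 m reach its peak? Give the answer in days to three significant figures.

51.1 days

For the 1D instantaneous-source solution, setting ∂C/∂t = 0 at fixed x gives v²t² + 2Dt − x² = 0, so t = (√(D² + v²x²) − D)/v².
√(D² + v²x²) = √(1.15² + 0.471² × 26.4²) = 12.49; v² = 0.221841.
t = (12.49 − 1.15)/0.221841 = 51.1 days (vs. the pure-advection estimate x/v = 56.1 d).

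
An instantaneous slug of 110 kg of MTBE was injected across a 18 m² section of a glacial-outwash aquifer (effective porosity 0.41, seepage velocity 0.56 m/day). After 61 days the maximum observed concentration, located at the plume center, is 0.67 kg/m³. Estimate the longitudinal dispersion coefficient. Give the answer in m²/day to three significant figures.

0.646 m²/day

At the plume center C_max = M/(n_e·A·√(4πDt)), so D = M²/(4πt·(n_e·A·C_max)²).
n_e·A·C_max = 0.41 × 18 × 0.67 = 4.945 kg/m.
D = 110²/(4π × 61 × 4.945²) = 0.646 m²/day.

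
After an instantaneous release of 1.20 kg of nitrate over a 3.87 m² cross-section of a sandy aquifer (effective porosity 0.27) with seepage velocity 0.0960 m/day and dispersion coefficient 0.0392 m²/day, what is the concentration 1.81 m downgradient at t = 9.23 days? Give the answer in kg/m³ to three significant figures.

0.299 kg/m³

For an instantaneous plane source, C(x,t) = M/(n_e·A·√(4πDt)) · exp(−(x−vt)²/(4Dt)), with n_e·A the pore (flow) area.
Plume center vt = 0.0960 × 9.23 = 0.88608 m, so the well at 1.81 m is 0.92392 m downgradient of the peak.
√(4πDt) = 2.132 m, giving peak height M/(n_e·A·√(4πDt)) = 1.20/(0.27 × 3.87 × 2.132) = 0.5387 kg/m³.
(x−vt)²/(4Dt) = (0.92392)²/(4 × 0.0392 × 9.23) = 0.5898; exp(−0.5898) = 0.5544.
C = 0.5387 × 0.5544 = 0.299 kg/m³.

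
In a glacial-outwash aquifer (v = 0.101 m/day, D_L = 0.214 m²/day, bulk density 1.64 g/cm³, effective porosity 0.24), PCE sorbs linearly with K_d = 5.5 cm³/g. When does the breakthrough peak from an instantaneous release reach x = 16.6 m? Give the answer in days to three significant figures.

Retardation factor R = 1 + ρ_b·K_d/n = 1 + 1.64 × 5.5/0.24 = 38.58.
Sorption retards both mechanisms: v_R = v/R = 0.002618 m/day, D_R = D/R = 0.005547 m²/day.
Peak time from v_R²t² + 2D_R t − x² = 0: t = (√(D_R² + v_R²x²) − D_R)/v_R².
√(D_R² + v_R²x²) = √(0.005547² + 0.002618² × 16.6²) = 0.04381; v_R² = 6.854e-06.
t = (0.04381 − 0.005547)/6.854e-06 = 5580 days.

5580 days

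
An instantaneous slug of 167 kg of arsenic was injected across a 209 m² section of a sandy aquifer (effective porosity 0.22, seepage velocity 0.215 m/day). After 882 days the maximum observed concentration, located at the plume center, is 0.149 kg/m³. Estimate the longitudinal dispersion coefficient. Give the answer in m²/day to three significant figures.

0.0536 m²/day

At the plume center C_max = M/(n_e·A·√(4πDt)), so D = M²/(4πt·(n_e·A·C_max)²).
n_e·A·C_max = 0.22 × 209 × 0.149 = 6.851 kg/m.
D = 167²/(4π × 882 × 6.851²) = 0.0536 m²/day.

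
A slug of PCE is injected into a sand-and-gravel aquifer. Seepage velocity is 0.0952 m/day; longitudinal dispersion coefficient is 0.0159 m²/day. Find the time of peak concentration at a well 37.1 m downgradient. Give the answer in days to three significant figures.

388 days

For the 1D instantaneous-source solution, setting ∂C/∂t = 0 at fixed x gives v²t² + 2Dt − x² = 0, so t = (√(D² + v²x²) − D)/v².
√(D² + v²x²) = √(0.0159² + 0.0952² × 37.1²) = 3.532; v² = 0.00906304.
t = (3.532 − 0.0159)/0.00906304 = 388 days (vs. the pure-advection estimate x/v = 390 d).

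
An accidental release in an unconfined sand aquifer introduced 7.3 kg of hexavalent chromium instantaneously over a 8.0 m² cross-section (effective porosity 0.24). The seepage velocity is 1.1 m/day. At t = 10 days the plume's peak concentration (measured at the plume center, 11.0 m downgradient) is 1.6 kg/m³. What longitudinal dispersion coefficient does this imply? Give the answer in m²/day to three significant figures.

0.0449 m²/day

At the plume center C_max = M/(n_e·A·√(4πDt)), so D = M²/(4πt·(n_e·A·C_max)²).
n_e·A·C_max = 0.24 × 8.0 × 1.6 = 3.072 kg/m.
D = 7.3²/(4π × 10 × 3.072²) = 0.0449 m²/day.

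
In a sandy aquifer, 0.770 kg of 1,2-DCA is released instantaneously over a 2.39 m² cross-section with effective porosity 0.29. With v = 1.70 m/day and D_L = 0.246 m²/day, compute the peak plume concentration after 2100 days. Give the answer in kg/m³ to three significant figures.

0.0138 kg/m³

The peak of an instantaneous 1D plume sits at x = vt; there the Gaussian factor is 1 and C_max = M/(n_e·A·√(4πDt)), where n_e·A is the pore area the mass is dissolved in.
√(4πDt) = √(4π × 0.246 × 2100) = 80.57 m, so C_max = 0.770/(0.29 × 2.39 × 80.57) = 0.0138 kg/m³.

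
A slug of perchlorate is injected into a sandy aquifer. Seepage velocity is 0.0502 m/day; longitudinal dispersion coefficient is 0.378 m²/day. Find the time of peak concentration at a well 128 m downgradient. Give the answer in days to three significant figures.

2400 days

For the 1D instantaneous-source solution, setting ∂C/∂t = 0 at fixed x gives v²t² + 2Dt − x² = 0, so t = (√(D² + v²x²) − D)/v².
√(D² + v²x²) = √(0.378² + 0.0502² × 128²) = 6.437; v² = 0.00252004.
t = (6.437 − 0.378)/0.00252004 = 2400 days (vs. the pure-advection estimate x/v = 2550 d).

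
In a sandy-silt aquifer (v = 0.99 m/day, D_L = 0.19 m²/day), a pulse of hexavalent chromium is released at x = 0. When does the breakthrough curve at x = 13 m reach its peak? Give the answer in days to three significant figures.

For the 1D instantaneous-source solution, setting ∂C/∂t = 0 at fixed x gives v²t² + 2Dt − x² = 0, so t = (√(D² + v²x²) − D)/v².
√(D² + v²x²) = √(0.19² + 0.99² × 13²) = 12.87; v² = 0.9801.
t = (12.87 − 0.19)/0.9801 = 12.9 days (vs. the pure-advection estimate x/v = 13.1 d).

12.9 days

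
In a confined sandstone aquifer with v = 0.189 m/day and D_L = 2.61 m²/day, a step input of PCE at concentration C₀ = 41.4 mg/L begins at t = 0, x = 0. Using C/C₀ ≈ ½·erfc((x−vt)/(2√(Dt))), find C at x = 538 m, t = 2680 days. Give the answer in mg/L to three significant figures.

16.4 mg/L

For a continuous step input, C/C₀ ≈ ½·erfc((x−vt)/(2√(Dt))).
vt = 0.189 × 2680 = 506.52 m and 2√(Dt) = 2√(2.61 × 2680) = 167.3 m.
Argument (x−vt)/(2√(Dt)) = (538 − 506.52)/167.3 = 0.1882; ½·erfc(0.1882) = 0.3951.
C = 41.4 × 0.3951 = 16.4 mg/L.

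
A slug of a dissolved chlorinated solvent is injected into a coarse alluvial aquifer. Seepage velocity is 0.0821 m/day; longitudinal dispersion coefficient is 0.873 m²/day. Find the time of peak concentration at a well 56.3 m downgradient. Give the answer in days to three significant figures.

568 days

For the 1D instantaneous-source solution, setting ∂C/∂t = 0 at fixed x gives v²t² + 2Dt − x² = 0, so t = (√(D² + v²x²) − D)/v².
√(D² + v²x²) = √(0.873² + 0.0821² × 56.3²) = 4.704; v² = 0.00674041.
t = (4.704 − 0.873)/0.00674041 = 568 days (vs. the pure-advection estimate x/v = 686 d).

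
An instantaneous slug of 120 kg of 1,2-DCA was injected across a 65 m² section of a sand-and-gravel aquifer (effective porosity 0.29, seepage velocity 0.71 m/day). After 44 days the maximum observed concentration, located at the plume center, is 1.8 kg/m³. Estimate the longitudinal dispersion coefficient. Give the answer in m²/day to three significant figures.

At the plume center C_max = M/(n_e·A·√(4πDt)), so D = M²/(4πt·(n_e·A·C_max)²).
n_e·A·C_max = 0.29 × 65 × 1.8 = 33.93 kg/m.
D = 120²/(4π × 44 × 33.93²) = 0.0226 m²/day.

0.0226 m²/day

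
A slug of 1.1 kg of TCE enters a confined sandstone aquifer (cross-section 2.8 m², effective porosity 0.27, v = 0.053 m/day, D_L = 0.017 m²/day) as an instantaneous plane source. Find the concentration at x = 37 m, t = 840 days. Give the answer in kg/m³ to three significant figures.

For an instantaneous plane source, C(x,t) = M/(n_e·A·√(4πDt)) · exp(−(x−vt)²/(4Dt)), with n_e·A the pore (flow) area.
Plume center vt = 0.053 × 840 = 44.52 m, so the well at 37 m is 7.52 m upgradient of the peak.
√(4πDt) = 13.40 m, giving peak height M/(n_e·A·√(4πDt)) = 1.1/(0.27 × 2.8 × 13.40) = 0.1086 kg/m³.
(x−vt)²/(4Dt) = (-7.52)²/(4 × 0.017 × 840) = 0.9900; exp(−0.9900) = 0.3716.
C = 0.1086 × 0.3716 = 0.0404 kg/m³.

0.0404 kg/m³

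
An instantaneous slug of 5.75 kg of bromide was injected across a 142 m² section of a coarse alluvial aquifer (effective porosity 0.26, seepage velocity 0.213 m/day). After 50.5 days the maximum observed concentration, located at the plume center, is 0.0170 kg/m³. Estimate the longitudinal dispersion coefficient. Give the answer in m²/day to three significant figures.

At the plume center C_max = M/(n_e·A·√(4πDt)), so D = M²/(4πt·(n_e·A·C_max)²).
n_e·A·C_max = 0.26 × 142 × 0.0170 = 0.6276 kg/m.
D = 5.75²/(4π × 50.5 × 0.6276²) = 0.132 m²/day.

0.132 m²/day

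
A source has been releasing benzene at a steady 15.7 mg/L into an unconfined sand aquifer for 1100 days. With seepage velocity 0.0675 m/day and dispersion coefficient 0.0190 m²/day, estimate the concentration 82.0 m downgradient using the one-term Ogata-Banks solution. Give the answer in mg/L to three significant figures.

For a continuous step input, C/C₀ ≈ ½·erfc((x−vt)/(2√(Dt))).
vt = 0.0675 × 1100 = 74.25 m and 2√(Dt) = 2√(0.0190 × 1100) = 9.143 m.
Argument (x−vt)/(2√(Dt)) = (82.0 − 74.25)/9.143 = 0.8476; ½·erfc(0.8476) = 0.1153.
C = 15.7 × 0.1153 = 1.81 mg/L.

1.81 mg/L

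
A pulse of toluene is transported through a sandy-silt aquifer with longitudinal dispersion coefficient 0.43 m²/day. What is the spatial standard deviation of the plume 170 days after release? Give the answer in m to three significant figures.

Dispersive spreading gives a Gaussian with σ² = 2Dt; advection only shifts the center.
σ = √(2 × 0.43 × 170) = 12.1 m.

12.1 m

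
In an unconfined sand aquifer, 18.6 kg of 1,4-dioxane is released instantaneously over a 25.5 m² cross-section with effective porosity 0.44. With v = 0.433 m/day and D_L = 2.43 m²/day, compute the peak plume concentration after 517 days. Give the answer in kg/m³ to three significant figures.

0.0132 kg/m³

The peak of an instantaneous 1D plume sits at x = vt; there the Gaussian factor is 1 and C_max = M/(n_e·A·√(4πDt)), where n_e·A is the pore area the mass is dissolved in.
√(4πDt) = √(4π × 2.43 × 517) = 125.6 m, so C_max = 18.6/(0.44 × 25.5 × 125.6) = 0.0132 kg/m³.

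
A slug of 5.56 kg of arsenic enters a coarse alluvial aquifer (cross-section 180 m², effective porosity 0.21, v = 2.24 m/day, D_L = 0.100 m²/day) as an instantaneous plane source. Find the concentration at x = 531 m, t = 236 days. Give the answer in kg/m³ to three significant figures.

For an instantaneous plane source, C(x,t) = M/(n_e·A·√(4πDt)) · exp(−(x−vt)²/(4Dt)), with n_e·A the pore (flow) area.
Plume center vt = 2.24 × 236 = 528.64 m, so the well at 531 m is 2.36 m downgradient of the peak.
√(4πDt) = 17.22 m, giving peak height M/(n_e·A·√(4πDt)) = 5.56/(0.21 × 180 × 17.22) = 0.008542 kg/m³.
(x−vt)²/(4Dt) = (2.36)²/(4 × 0.100 × 236) = 0.05900; exp(−0.05900) = 0.9427.
C = 0.008542 × 0.9427 = 0.00805 kg/m³.

0.00805 kg/m³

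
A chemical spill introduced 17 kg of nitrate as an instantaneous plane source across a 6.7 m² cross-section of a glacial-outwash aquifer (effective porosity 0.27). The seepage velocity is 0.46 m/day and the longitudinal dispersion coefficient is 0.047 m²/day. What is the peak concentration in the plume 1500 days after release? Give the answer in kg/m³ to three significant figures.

0.316 kg/m³

The peak of an instantaneous 1D plume sits at x = vt; there the Gaussian factor is 1 and C_max = M/(n_e·A·√(4πDt)), where n_e·A is the pore area the mass is dissolved in.
√(4πDt) = √(4π × 0.047 × 1500) = 29.76 m, so C_max = 17/(0.27 × 6.7 × 29.76) = 0.316 kg/m³.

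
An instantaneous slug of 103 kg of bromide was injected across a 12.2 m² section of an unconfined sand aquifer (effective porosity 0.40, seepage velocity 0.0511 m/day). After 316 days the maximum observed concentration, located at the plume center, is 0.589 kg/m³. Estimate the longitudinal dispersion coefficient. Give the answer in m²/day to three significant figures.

0.323 m²/day

At the plume center C_max = M/(n_e·A·√(4πDt)), so D = M²/(4πt·(n_e·A·C_max)²).
n_e·A·C_max = 0.40 × 12.2 × 0.589 = 2.874 kg/m.
D = 103²/(4π × 316 × 2.874²) = 0.323 m²/day.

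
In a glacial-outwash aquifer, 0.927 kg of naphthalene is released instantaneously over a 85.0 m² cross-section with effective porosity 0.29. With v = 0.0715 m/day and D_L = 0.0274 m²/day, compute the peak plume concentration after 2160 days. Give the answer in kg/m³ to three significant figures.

The peak of an instantaneous 1D plume sits at x = vt; there the Gaussian factor is 1 and C_max = M/(n_e·A·√(4πDt)), where n_e·A is the pore area the mass is dissolved in.
√(4πDt) = √(4π × 0.0274 × 2160) = 27.27 m, so C_max = 0.927/(0.29 × 85.0 × 27.27) = 0.00138 kg/m³.

0.00138 kg/m³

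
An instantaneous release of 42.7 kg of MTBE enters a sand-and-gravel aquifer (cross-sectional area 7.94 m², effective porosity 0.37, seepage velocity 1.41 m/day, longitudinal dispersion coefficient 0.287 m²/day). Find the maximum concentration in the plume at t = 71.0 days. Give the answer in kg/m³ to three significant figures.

0.908 kg/m³

The peak of an instantaneous 1D plume sits at x = vt; there the Gaussian factor is 1 and C_max = M/(n_e·A·√(4πDt)), where n_e·A is the pore area the mass is dissolved in.
√(4πDt) = √(4π × 0.287 × 71.0) = 16.00 m, so C_max = 42.7/(0.37 × 7.94 × 16.00) = 0.908 kg/m³.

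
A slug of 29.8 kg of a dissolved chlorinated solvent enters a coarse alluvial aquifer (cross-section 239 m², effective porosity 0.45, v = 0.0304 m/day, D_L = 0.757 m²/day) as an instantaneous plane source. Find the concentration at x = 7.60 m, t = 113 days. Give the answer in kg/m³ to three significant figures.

0.00803 kg/m³

For an instantaneous plane source, C(x,t) = M/(n_e·A·√(4πDt)) · exp(−(x−vt)²/(4Dt)), with n_e·A the pore (flow) area.
Plume center vt = 0.0304 × 113 = 3.4352 m, so the well at 7.60 m is 4.1648 m downgradient of the peak.
√(4πDt) = 32.79 m, giving peak height M/(n_e·A·√(4πDt)) = 29.8/(0.45 × 239 × 32.79) = 0.008450 kg/m³.
(x−vt)²/(4Dt) = (4.1648)²/(4 × 0.757 × 113) = 0.05069; exp(−0.05069) = 0.9506.
C = 0.008450 × 0.9506 = 0.00803 kg/m³.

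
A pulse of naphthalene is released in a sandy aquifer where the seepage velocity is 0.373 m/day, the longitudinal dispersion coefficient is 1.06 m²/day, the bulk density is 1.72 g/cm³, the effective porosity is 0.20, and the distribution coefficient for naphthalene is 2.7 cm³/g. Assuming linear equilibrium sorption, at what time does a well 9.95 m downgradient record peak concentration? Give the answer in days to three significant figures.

Retardation factor R = 1 + ρ_b·K_d/n = 1 + 1.72 × 2.7/0.20 = 24.22.
Sorption retards both mechanisms: v_R = v/R = 0.01540 m/day, D_R = D/R = 0.04377 m²/day.
Peak time from v_R²t² + 2D_R t − x² = 0: t = (√(D_R² + v_R²x²) − D_R)/v_R².
√(D_R² + v_R²x²) = √(0.04377² + 0.01540² × 9.95²) = 0.1594; v_R² = 0.0002372.
t = (0.1594 − 0.04377)/0.0002372 = 487 days.

487 days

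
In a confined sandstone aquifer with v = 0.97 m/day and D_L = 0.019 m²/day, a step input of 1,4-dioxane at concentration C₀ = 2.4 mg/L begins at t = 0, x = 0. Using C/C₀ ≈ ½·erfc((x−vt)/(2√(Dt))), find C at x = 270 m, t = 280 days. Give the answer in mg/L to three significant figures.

1.65 mg/L

For a continuous step input, C/C₀ ≈ ½·erfc((x−vt)/(2√(Dt))).
vt = 0.97 × 280 = 271.6 m and 2√(Dt) = 2√(0.019 × 280) = 4.613 m.
Argument (x−vt)/(2√(Dt)) = (270 − 271.6)/4.613 = -0.3468; ½·erfc(-0.3468) = 0.6881.
C = 2.4 × 0.6881 = 1.65 mg/L.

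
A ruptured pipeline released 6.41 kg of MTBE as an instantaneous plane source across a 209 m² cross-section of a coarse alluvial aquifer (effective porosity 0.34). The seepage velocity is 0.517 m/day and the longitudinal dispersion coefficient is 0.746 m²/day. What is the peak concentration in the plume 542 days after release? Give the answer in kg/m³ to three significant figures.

0.00127 kg/m³

The peak of an instantaneous 1D plume sits at x = vt; there the Gaussian factor is 1 and C_max = M/(n_e·A·√(4πDt)), where n_e·A is the pore area the mass is dissolved in.
√(4πDt) = √(4π × 0.746 × 542) = 71.28 m, so C_max = 6.41/(0.34 × 209 × 71.28) = 0.00127 kg/m³.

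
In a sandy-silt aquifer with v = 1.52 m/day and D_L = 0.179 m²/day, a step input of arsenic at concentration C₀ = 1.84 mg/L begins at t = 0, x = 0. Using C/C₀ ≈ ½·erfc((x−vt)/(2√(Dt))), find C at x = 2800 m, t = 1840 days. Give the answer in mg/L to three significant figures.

0.829 mg/L

For a continuous step input, C/C₀ ≈ ½·erfc((x−vt)/(2√(Dt))).
vt = 1.52 × 1840 = 2796.8 m and 2√(Dt) = 2√(0.179 × 1840) = 36.30 m.
Argument (x−vt)/(2√(Dt)) = (2800 − 2796.8)/36.30 = 0.08815; ½·erfc(0.08815) = 0.4504.
C = 1.84 × 0.4504 = 0.829 mg/L.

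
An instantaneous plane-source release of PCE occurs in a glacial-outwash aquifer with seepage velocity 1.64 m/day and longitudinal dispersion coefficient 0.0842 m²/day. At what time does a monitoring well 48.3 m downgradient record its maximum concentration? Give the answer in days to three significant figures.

29.4 days

For the 1D instantaneous-source solution, setting ∂C/∂t = 0 at fixed x gives v²t² + 2Dt − x² = 0, so t = (√(D² + v²x²) − D)/v².
√(D² + v²x²) = √(0.0842² + 1.64² × 48.3²) = 79.21; v² = 2.6896.
t = (79.21 − 0.0842)/2.6896 = 29.4 days (vs. the pure-advection estimate x/v = 29.5 d).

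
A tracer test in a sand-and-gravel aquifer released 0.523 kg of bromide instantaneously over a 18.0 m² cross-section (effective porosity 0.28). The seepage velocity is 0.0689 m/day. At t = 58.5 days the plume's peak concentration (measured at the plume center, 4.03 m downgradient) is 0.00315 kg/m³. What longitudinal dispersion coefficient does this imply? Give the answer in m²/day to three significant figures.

At the plume center C_max = M/(n_e·A·√(4πDt)), so D = M²/(4πt·(n_e·A·C_max)²).
n_e·A·C_max = 0.28 × 18.0 × 0.00315 = 0.01588 kg/m.
D = 0.523²/(4π × 58.5 × 0.01588²) = 1.48 m²/day.

1.48 m²/day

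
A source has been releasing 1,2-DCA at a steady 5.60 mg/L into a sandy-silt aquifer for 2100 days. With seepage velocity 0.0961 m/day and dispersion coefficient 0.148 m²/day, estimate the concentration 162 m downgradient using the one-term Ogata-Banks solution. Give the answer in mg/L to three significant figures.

For a continuous step input, C/C₀ ≈ ½·erfc((x−vt)/(2√(Dt))).
vt = 0.0961 × 2100 = 201.81 m and 2√(Dt) = 2√(0.148 × 2100) = 35.26 m.
Argument (x−vt)/(2√(Dt)) = (162 − 201.81)/35.26 = -1.129; ½·erfc(-1.129) = 0.9448.
C = 5.60 × 0.9448 = 5.29 mg/L.

5.29 mg/L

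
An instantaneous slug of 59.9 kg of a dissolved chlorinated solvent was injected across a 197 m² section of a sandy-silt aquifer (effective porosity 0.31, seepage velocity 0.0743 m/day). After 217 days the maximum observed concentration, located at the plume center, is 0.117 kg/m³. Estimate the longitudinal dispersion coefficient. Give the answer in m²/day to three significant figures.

0.0258 m²/day

At the plume center C_max = M/(n_e·A·√(4πDt)), so D = M²/(4πt·(n_e·A·C_max)²).
n_e·A·C_max = 0.31 × 197 × 0.117 = 7.145 kg/m.
D = 59.9²/(4π × 217 × 7.145²) = 0.0258 m²/day.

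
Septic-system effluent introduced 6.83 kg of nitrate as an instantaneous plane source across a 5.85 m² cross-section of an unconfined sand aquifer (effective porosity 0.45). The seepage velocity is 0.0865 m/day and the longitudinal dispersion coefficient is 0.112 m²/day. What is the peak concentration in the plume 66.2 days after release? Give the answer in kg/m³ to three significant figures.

0.269 kg/m³

The peak of an instantaneous 1D plume sits at x = vt; there the Gaussian factor is 1 and C_max = M/(n_e·A·√(4πDt)), where n_e·A is the pore area the mass is dissolved in.
√(4πDt) = √(4π × 0.112 × 66.2) = 9.653 m, so C_max = 6.83/(0.45 × 5.85 × 9.653) = 0.269 kg/m³.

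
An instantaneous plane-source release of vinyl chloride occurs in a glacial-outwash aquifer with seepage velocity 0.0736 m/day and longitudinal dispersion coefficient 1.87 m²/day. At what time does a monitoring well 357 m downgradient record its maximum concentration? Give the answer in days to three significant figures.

For the 1D instantaneous-source solution, setting ∂C/∂t = 0 at fixed x gives v²t² + 2Dt − x² = 0, so t = (√(D² + v²x²) − D)/v².
√(D² + v²x²) = √(1.87² + 0.0736² × 357²) = 26.34; v² = 0.00541696.
t = (26.34 − 1.87)/0.00541696 = 4520 days (vs. the pure-advection estimate x/v = 4850 d).

4520 days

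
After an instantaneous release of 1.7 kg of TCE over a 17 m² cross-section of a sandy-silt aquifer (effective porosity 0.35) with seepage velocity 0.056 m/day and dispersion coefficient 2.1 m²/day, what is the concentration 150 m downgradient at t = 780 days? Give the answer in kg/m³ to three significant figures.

0.000355 kg/m³

For an instantaneous plane source, C(x,t) = M/(n_e·A·√(4πDt)) · exp(−(x−vt)²/(4Dt)), with n_e·A the pore (flow) area.
Plume center vt = 0.056 × 780 = 43.68 m, so the well at 150 m is 106.32 m downgradient of the peak.
√(4πDt) = 143.5 m, giving peak height M/(n_e·A·√(4πDt)) = 1.7/(0.35 × 17 × 143.5) = 0.001991 kg/m³.
(x−vt)²/(4Dt) = (106.32)²/(4 × 2.1 × 780) = 1.725; exp(−1.725) = 0.1782.
C = 0.001991 × 0.1782 = 0.000355 kg/m³.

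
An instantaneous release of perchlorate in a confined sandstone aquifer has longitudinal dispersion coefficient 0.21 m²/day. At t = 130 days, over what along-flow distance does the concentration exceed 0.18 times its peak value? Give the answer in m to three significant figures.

27.4 m

The plume is Gaussian with σ = √(2Dt) = √(2 × 0.21 × 130) = 7.389 m.
C/C_peak = exp(−Δx²/(2σ²)) = 0.18 ⇒ Δx = σ·√(−2 ln 0.18) = 7.389 × 1.852 = 13.68 m.
Width = 2Δx = 27.4 m.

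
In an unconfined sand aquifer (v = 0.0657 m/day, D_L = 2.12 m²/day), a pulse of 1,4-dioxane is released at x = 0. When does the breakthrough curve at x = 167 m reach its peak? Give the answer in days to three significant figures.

For the 1D instantaneous-source solution, setting ∂C/∂t = 0 at fixed x gives v²t² + 2Dt − x² = 0, so t = (√(D² + v²x²) − D)/v².
√(D² + v²x²) = √(2.12² + 0.0657² × 167²) = 11.17; v² = 0.00431649.
t = (11.17 − 2.12)/0.00431649 = 2100 days (vs. the pure-advection estimate x/v = 2540 d).

2100 days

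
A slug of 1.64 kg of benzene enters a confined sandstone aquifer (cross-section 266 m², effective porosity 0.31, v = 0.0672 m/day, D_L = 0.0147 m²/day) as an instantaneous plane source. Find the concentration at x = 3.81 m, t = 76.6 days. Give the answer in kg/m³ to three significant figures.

For an instantaneous plane source, C(x,t) = M/(n_e·A·√(4πDt)) · exp(−(x−vt)²/(4Dt)), with n_e·A the pore (flow) area.
Plume center vt = 0.0672 × 76.6 = 5.14752 m, so the well at 3.81 m is 1.33752 m upgradient of the peak.
√(4πDt) = 3.762 m, giving peak height M/(n_e·A·√(4πDt)) = 1.64/(0.31 × 266 × 3.762) = 0.005287 kg/m³.
(x−vt)²/(4Dt) = (-1.33752)²/(4 × 0.0147 × 76.6) = 0.3972; exp(−0.3972) = 0.6722.
C = 0.005287 × 0.6722 = 0.00355 kg/m³.

0.00355 kg/m³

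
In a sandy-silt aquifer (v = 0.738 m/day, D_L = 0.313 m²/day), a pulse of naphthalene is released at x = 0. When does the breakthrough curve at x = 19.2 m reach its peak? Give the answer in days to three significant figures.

25.4 days

For the 1D instantaneous-source solution, setting ∂C/∂t = 0 at fixed x gives v²t² + 2Dt − x² = 0, so t = (√(D² + v²x²) − D)/v².
√(D² + v²x²) = √(0.313² + 0.738² × 19.2²) = 14.17; v² = 0.544644.
t = (14.17 − 0.313)/0.544644 = 25.4 days (vs. the pure-advection estimate x/v = 26.0 d).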